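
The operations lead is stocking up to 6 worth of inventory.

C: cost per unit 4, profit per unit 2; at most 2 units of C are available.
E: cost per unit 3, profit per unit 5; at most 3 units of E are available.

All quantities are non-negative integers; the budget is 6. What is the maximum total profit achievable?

10

This is a bounded integer knapsack.
2×E: cost 6 ≤ 6, profit 2·5 = 10.
1×E: cost 3 ≤ 6, profit 1·5 = 5.
Best is 10.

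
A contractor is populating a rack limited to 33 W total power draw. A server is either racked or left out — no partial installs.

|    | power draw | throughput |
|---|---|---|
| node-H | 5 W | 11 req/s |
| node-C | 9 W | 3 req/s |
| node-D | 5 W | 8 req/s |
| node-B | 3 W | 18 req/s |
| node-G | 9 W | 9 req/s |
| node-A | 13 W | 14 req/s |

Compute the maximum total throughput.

52

Allowing fractional choices, the relaxed optimum would be about 58.0, but servers are indivisible.
node-H + node-B + node-G + node-A: power draw 5 + 3 + 9 + 13 = 30 ≤ 33, throughput 11 + 18 + 9 + 14 = 52.
node-H + node-D + node-B + node-A: power draw 5 + 5 + 3 + 13 = 26 ≤ 33, throughput 11 + 8 + 18 + 14 = 51.
Best is node-H, node-B, node-G, and node-A with total throughput 52.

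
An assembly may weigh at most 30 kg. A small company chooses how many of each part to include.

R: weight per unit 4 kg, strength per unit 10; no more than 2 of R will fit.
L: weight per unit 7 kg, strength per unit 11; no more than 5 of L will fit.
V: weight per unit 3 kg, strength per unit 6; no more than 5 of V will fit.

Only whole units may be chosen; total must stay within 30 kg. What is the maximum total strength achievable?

Take 2×R, 1×L, and 5×V: weight 30 ≤ 30, strength 2·10 + 1·11 + 5·6 = 61.
R has the best ratio (10/4) and is taken to its limit of 2; remaining capacity is filled optimally with the others.

61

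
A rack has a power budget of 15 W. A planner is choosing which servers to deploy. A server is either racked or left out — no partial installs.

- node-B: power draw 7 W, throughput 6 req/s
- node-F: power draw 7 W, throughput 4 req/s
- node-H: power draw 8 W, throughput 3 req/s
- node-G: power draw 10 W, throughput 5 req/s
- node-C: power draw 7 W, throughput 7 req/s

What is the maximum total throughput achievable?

This is a 0-1 knapsack instance.
Allowing fractional choices, the relaxed optimum would be about 13.6, but servers are indivisible.
node-F + node-C: power draw 7 + 7 = 14 ≤ 15, throughput 4 + 7 = 11.
node-B + node-C: power draw 7 + 7 = 14 ≤ 15, throughput 6 + 7 = 13.
node-B + node-F: power draw 7 + 7 = 14 ≤ 15, throughput 6 + 4 = 10.
Best is node-B and node-C with total throughput 13.

13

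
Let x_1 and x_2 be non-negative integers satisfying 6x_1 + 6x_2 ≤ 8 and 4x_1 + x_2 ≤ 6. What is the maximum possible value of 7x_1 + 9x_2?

Relaxing integrality, the LP optimum is 12.00 at (x_1,x_2) = (0, 1.33), which is not an integer point.
(x_1,x_2)=(0,1): 6·0+6·1=6≤8, 4·0+1·1=1≤6, objective 9.
(x_1,x_2)=(1,0): 6·1+6·0=6≤8, 4·1+1·0=4≤6, objective 7.
(x_1,x_2)=(0,0): 6·0+6·0=0≤8, 4·0+1·0=0≤6, objective 0.
No feasible integer point exceeds 9.

9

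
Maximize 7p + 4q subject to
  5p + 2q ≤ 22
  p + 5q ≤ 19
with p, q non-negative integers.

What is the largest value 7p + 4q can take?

The continuous relaxation peaks at (3.13, 3.17) with value 34.61; rounding to a feasible lattice point costs some objective.
(p,q)=(3,3) is feasible, giving 33.
(p,q)=(3,2) is feasible, giving 29.
(p,q)=(2,3) is feasible, giving 26.
The best lattice point is (3,3), giving 33.

33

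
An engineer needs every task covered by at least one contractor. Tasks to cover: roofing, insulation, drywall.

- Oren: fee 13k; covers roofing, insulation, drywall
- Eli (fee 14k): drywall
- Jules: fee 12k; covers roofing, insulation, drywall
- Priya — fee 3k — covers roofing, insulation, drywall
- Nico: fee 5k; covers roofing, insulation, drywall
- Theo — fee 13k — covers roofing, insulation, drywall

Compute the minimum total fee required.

This is an integer covering problem.
Priya alone covers roofing, insulation, drywall — every task.
Total fee: 3.
No cover costs less than 3.

3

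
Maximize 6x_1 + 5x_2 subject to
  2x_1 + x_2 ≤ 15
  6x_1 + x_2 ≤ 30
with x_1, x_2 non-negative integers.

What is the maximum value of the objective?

75

(x_1,x_2)=(0,15): 2·0+1·15=15≤15, 6·0+1·15=15≤30, objective 75.
(x_1,x_2)=(0,14): 2·0+1·14=14≤15, 6·0+1·14=14≤30, objective 70.
The best lattice point is (0,15), giving 75.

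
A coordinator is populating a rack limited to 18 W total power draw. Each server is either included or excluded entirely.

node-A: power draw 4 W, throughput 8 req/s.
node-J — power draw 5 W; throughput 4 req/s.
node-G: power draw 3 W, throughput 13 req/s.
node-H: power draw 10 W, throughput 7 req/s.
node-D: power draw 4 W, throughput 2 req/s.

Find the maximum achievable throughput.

28

This is an integer program with binary decision variables.
node-A + node-J + node-G: power draw 4 + 5 + 3 = 12 ≤ 18, throughput 8 + 4 + 13 = 25.
node-A + node-J + node-G + node-D: power draw 4 + 5 + 3 + 4 = 16 ≤ 18, throughput 8 + 4 + 13 + 2 = 27.
node-A + node-G + node-H: power draw 4 + 3 + 10 = 17 ≤ 18, throughput 8 + 13 + 7 = 28.
Best is node-A, node-G, and node-H with total throughput 28.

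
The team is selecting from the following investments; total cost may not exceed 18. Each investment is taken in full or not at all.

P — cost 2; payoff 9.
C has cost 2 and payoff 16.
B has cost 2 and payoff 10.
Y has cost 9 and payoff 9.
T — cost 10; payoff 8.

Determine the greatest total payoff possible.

44

Allowing fractional choices, the relaxed optimum would be about 46.4, but investments are indivisible.
P + C + B + Y: cost 2 + 2 + 2 + 9 = 15 ≤ 18, payoff 9 + 16 + 10 + 9 = 44.
P + C + B + T: cost 2 + 2 + 2 + 10 = 16 ≤ 18, payoff 9 + 16 + 10 + 8 = 43.
Best is P, C, B, and Y with total payoff 44.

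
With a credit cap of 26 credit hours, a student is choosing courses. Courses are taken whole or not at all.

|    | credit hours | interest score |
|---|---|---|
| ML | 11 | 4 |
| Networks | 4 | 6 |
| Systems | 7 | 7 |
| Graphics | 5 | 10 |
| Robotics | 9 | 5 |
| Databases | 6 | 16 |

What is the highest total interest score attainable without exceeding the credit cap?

Allowing fractional choices, the relaxed optimum would be about 41.2, but courses are indivisible.
ML + Networks + Graphics + Databases: credit hours 11 + 4 + 5 + 6 = 26 ≤ 26, interest score 4 + 6 + 10 + 16 = 36.
Networks + Systems + Graphics + Databases: credit hours 4 + 7 + 5 + 6 = 22 ≤ 26, interest score 6 + 7 + 10 + 16 = 39.
Networks + Graphics + Robotics + Databases: credit hours 4 + 5 + 9 + 6 = 24 ≤ 26, interest score 6 + 10 + 5 + 16 = 37.
Best is Networks, Systems, Graphics, and Databases with total interest score 39.

39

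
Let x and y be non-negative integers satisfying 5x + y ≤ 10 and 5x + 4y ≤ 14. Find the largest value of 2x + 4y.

12

(x,y)=(0,3): 5·0+1·3=3≤10, 5·0+4·3=12≤14, objective 12.
(x,y)=(1,2): 5·1+1·2=7≤10, 5·1+4·2=13≤14, objective 10.
(x,y)=(0,2): 5·0+1·2=2≤10, 5·0+4·2=8≤14, objective 8.
Maximum is 12 at (x,y)=(0,3).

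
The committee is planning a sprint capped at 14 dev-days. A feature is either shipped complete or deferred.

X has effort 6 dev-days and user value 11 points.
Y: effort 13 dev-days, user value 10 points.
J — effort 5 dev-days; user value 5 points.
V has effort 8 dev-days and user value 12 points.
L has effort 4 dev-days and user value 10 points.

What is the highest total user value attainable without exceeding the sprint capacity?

23

Take X and V: effort 6 + 8 = 14 ≤ 14, user value 11 + 12 = 23.
No other feasible combination does better.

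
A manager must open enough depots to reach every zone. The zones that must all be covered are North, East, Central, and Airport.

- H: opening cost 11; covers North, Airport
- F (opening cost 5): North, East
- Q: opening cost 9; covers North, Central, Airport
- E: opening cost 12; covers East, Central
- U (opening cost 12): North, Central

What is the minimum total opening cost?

14

Choose F and Q: together they cover North, East, Central, Airport — every zone.
Total opening cost: 5 + 9 = 14.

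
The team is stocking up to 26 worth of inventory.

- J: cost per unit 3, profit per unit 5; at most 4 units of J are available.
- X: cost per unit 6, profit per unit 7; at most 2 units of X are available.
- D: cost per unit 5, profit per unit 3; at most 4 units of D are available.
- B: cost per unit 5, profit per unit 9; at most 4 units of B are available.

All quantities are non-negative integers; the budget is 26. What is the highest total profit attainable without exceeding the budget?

1×X and 4×B: cost 26 ≤ 26, profit 1·7 + 4·9 = 43.
2×J and 4×B: cost 26 ≤ 26, profit 2·5 + 4·9 = 46.
Best is 46.

46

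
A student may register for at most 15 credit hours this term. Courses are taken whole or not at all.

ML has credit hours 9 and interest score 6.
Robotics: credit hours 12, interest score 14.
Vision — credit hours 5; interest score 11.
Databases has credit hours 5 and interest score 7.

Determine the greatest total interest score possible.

18

Take Vision and Databases: credit hours 5 + 5 = 10 ≤ 15, interest score 11 + 7 = 18.
No other feasible combination does better.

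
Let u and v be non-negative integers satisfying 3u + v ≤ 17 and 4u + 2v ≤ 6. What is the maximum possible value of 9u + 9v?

27

(u,v)=(0,3): 3·0+1·3=3≤17, 4·0+2·3=6≤6, objective 27.
(u,v)=(0,2): 3·0+1·2=2≤17, 4·0+2·2=4≤6, objective 18.
No feasible integer point exceeds 27.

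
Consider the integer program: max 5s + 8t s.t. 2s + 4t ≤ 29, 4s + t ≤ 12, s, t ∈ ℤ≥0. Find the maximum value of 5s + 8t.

56

Relaxing integrality, the LP optimum is 59.36 at (s,t) = (1.36, 6.57), which is not an integer point.
(s,t)=(0,7): 2·0+4·7=28≤29, 4·0+1·7=7≤12, objective 56.
(s,t)=(1,6): 2·1+4·6=26≤29, 4·1+1·6=10≤12, objective 53.
Maximum is 56 at (s,t)=(0,7).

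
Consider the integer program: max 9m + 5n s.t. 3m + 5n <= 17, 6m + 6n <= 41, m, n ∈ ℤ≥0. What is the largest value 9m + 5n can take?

45

(m,n)=(5,0): 3·5+5·0=15≤17, 6·5+6·0=30≤41, objective 45.
(m,n)=(4,1): 3·4+5·1=17≤17, 6·4+6·1=30≤41, objective 41.
Maximum is 45 at (m,n)=(5,0).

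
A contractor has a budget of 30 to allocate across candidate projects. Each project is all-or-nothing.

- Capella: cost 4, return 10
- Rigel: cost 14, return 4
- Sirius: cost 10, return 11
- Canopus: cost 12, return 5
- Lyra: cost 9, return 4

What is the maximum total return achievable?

Capella + Rigel + Sirius: cost 4 + 14 + 10 = 28 ≤ 30, return 10 + 4 + 11 = 25.
Capella + Sirius + Lyra: cost 4 + 10 + 9 = 23 ≤ 30, return 10 + 11 + 4 = 25.
Capella + Sirius + Canopus: cost 4 + 10 + 12 = 26 ≤ 30, return 10 + 11 + 5 = 26.
Best is Capella, Sirius, and Canopus with total return 26.

26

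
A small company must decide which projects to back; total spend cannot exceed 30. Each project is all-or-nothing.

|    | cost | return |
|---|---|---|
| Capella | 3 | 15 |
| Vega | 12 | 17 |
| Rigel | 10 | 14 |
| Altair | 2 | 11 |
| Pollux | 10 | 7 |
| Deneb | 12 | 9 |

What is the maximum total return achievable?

57

Allowing fractional choices, the relaxed optimum would be about 59.2, but projects are indivisible.
Capella + Vega + Rigel + Altair: cost 3 + 12 + 10 + 2 = 27 ≤ 30, return 15 + 17 + 14 + 11 = 57.
Capella + Vega + Altair + Deneb: cost 3 + 12 + 2 + 12 = 29 ≤ 30, return 15 + 17 + 11 + 9 = 52.
Best is Capella, Vega, Rigel, and Altair with total return 57.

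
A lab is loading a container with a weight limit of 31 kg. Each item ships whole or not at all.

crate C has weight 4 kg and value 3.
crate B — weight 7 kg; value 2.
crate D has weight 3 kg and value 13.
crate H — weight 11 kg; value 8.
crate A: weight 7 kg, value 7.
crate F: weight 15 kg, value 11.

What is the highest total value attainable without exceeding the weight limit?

34

This is a 0-1 knapsack instance.
Allowing fractional choices, the relaxed optimum would be about 35.5, but items are indivisible.
crate C + crate D + crate H + crate A: weight 4 + 3 + 11 + 7 = 25 ≤ 31, value 3 + 13 + 8 + 7 = 31.
crate D + crate H + crate F: weight 3 + 11 + 15 = 29 ≤ 31, value 13 + 8 + 11 = 32.
crate C + crate D + crate A + crate F: weight 4 + 3 + 7 + 15 = 29 ≤ 31, value 3 + 13 + 7 + 11 = 34.
Best is crate C, crate D, crate A, and crate F with total value 34.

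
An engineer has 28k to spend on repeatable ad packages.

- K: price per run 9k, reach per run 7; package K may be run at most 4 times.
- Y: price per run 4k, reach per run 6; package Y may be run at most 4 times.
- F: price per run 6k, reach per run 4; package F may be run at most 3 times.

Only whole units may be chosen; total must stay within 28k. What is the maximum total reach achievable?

This is a bounded integer knapsack.
Take 4×Y and 2×F: price 28 ≤ 28, reach 4·6 + 2·4 = 32.
Y has the best ratio (6/4) and is taken to its limit of 4; remaining capacity is filled optimally with the others.

32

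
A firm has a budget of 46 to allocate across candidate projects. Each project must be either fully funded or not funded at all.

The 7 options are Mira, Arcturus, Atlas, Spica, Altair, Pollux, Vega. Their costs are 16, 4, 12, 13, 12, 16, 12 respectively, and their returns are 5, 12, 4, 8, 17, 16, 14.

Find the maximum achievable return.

Arcturus + Spica + Altair + Pollux: cost 4 + 13 + 12 + 16 = 45 ≤ 46, return 12 + 8 + 17 + 16 = 53.
Arcturus + Altair + Pollux + Vega: cost 4 + 12 + 16 + 12 = 44 ≤ 46, return 12 + 17 + 16 + 14 = 59.
Best is Arcturus, Altair, Pollux, and Vega with total return 59.

59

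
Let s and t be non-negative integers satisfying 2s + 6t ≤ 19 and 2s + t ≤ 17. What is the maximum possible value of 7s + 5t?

(s,t)=(8,0): 2·8+6·0=16≤19, 2·8+1·0=16≤17, objective 56.
(s,t)=(7,0): 2·7+6·0=14≤19, 2·7+1·0=14≤17, objective 49.
The best lattice point is (8,0), giving 56.

56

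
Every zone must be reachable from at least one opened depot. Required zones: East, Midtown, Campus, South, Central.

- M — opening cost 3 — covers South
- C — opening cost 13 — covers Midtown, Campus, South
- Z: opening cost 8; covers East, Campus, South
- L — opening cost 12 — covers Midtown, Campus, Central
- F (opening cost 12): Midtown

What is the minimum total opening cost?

This is a weighted set-cover instance.
Choose Z and L: together they cover East, Midtown, Campus, South, Central — every zone.
Total opening cost: 8 + 12 = 20.
No cover costs less than 20.

20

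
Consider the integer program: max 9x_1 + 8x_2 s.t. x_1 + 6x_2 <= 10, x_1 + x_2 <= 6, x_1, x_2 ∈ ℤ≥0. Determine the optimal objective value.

54

(x_1,x_2)=(6,0): 1·6+6·0=6≤10, 1·6+1·0=6≤6, objective 54.
(x_1,x_2)=(5,0): 1·5+6·0=5≤10, 1·5+1·0=5≤6, objective 45.
No feasible integer point exceeds 54.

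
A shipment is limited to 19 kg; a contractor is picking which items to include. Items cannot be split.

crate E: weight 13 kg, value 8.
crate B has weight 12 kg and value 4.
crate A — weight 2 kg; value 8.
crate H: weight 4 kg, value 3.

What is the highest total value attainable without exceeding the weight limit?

19

Take crate E, crate A, and crate H: weight 13 + 2 + 4 = 19 ≤ 19, value 8 + 8 + 3 = 19.
No other feasible combination does better.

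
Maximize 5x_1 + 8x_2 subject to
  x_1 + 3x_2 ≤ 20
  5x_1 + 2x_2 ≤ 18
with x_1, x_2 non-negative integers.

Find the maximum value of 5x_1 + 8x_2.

53

Relaxing integrality, the LP optimum is 55.85 at (x_1,x_2) = (1.08, 6.31), which is not an integer point.
(x_1,x_2)=(1,6): 1·1+3·6=19≤20, 5·1+2·6=17≤18, objective 53.
(x_1,x_2)=(0,6): 1·0+3·6=18≤20, 5·0+2·6=12≤18, objective 48.
(x_1,x_2)=(1,5): 1·1+3·5=16≤20, 5·1+2·5=15≤18, objective 45.
Maximum is 53 at (x_1,x_2)=(1,6).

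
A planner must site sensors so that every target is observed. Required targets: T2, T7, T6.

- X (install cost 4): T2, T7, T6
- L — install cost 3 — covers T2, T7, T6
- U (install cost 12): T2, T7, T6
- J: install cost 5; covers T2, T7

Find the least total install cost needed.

3

L alone covers T2, T7, T6 — every target.
Total install cost: 3.
No cover costs less than 3.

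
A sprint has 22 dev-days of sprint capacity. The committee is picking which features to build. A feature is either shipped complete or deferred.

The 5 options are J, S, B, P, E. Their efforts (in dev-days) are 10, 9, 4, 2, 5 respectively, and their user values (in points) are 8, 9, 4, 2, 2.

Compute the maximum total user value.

19

J + S: effort 10 + 9 = 19 ≤ 22, user value 8 + 9 = 17.
J + S + P: effort 10 + 9 + 2 = 21 ≤ 22, user value 8 + 9 + 2 = 19.
S + B + P + E: effort 9 + 4 + 2 + 5 = 20 ≤ 22, user value 9 + 4 + 2 + 2 = 17.
Best is J, S, and P with total user value 19.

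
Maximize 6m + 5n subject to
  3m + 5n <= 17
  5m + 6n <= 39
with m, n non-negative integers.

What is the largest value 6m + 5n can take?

The continuous relaxation peaks at (5.67, 0) with value 34.00; rounding to a feasible lattice point costs some objective.
(m,n)=(5,0): 3·5+5·0=15≤17, 5·5+6·0=25≤39, objective 30.
(m,n)=(4,1): 3·4+5·1=17≤17, 5·4+6·1=26≤39, objective 29.
(m,n)=(4,0): 3·4+5·0=12≤17, 5·4+6·0=20≤39, objective 24.
The best lattice point is (5,0), giving 30.

30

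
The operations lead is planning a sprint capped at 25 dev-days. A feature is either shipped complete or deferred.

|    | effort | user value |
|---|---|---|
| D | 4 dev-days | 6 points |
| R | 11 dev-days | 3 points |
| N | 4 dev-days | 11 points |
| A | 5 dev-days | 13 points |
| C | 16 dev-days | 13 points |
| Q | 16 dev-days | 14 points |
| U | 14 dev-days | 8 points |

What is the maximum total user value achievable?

D + R + N + A: effort 4 + 11 + 4 + 5 = 24 ≤ 25, user value 6 + 3 + 11 + 13 = 33.
N + A + C: effort 4 + 5 + 16 = 25 ≤ 25, user value 11 + 13 + 13 = 37.
N + A + Q: effort 4 + 5 + 16 = 25 ≤ 25, user value 11 + 13 + 14 = 38.
Best is N, A, and Q with total user value 38.

38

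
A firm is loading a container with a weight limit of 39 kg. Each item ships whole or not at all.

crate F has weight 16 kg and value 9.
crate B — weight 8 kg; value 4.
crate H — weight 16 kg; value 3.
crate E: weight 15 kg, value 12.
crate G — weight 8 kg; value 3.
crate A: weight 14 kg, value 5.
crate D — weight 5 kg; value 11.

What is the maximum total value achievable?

32

Take crate F, crate E, and crate D: weight 16 + 15 + 5 = 36 ≤ 39, value 9 + 12 + 11 = 32.
No other feasible combination does better.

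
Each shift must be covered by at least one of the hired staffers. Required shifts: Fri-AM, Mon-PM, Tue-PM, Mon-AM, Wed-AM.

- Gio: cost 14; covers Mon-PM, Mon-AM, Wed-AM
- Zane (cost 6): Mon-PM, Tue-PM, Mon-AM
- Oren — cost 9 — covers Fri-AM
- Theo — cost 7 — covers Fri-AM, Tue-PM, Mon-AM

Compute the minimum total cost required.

21

This is a weighted set-cover instance.
The greedy cost-per-new-shift heuristic would pick Zane, Theo, and Gio for 27, but a cheaper cover exists.
Choose Gio and Theo: together they cover Fri-AM, Mon-PM, Tue-PM, Mon-AM, Wed-AM — every shift.
Total cost: 14 + 7 = 21.
No cover costs less than 21.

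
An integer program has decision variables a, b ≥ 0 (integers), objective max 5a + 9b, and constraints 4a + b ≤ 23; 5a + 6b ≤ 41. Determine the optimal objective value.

59

The continuous relaxation peaks at (0, 6.83) with value 61.50; rounding to a feasible lattice point costs some objective.
(a,b)=(1,6): 4·1+1·6=10≤23, 5·1+6·6=41≤41, objective 59.
(a,b)=(2,5): 4·2+1·5=13≤23, 5·2+6·5=40≤41, objective 55.
No feasible integer point exceeds 59.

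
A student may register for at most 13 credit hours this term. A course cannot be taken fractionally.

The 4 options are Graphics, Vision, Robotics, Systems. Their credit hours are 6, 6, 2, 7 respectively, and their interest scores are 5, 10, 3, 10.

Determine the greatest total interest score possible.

20

Take Vision and Systems: credit hours 6 + 7 = 13 ≤ 13, interest score 10 + 10 = 20.
No other feasible combination does better.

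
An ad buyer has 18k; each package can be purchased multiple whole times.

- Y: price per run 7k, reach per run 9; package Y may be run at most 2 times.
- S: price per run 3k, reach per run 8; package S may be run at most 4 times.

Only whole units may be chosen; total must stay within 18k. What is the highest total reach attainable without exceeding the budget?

33

4×S: price 12 ≤ 18, reach 4·8 = 32.
1×Y and 3×S: price 16 ≤ 18, reach 1·9 + 3·8 = 33.
Best is 33.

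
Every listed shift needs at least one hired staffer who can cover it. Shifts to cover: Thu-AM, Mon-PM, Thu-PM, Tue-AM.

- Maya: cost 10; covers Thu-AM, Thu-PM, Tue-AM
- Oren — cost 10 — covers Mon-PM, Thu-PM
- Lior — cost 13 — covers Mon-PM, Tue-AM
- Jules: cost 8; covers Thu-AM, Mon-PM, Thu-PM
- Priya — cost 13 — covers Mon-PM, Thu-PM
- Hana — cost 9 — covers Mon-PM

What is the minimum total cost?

18

Choose Maya and Jules: together they cover Thu-AM, Mon-PM, Thu-PM, Tue-AM — every shift.
Total cost: 10 + 8 = 18.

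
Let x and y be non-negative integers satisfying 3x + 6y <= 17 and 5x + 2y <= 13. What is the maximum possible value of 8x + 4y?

The continuous relaxation peaks at (1.83, 1.92) with value 22.33; rounding to a feasible lattice point costs some objective.
(x,y)=(2,1): 3·2+6·1=12≤17, 5·2+2·1=12≤13, objective 20.
(x,y)=(1,2): 3·1+6·2=15≤17, 5·1+2·2=9≤13, objective 16.
(x,y)=(2,0): 3·2+6·0=6≤17, 5·2+2·0=10≤13, objective 16.
Maximum is 20 at (x,y)=(2,1).

20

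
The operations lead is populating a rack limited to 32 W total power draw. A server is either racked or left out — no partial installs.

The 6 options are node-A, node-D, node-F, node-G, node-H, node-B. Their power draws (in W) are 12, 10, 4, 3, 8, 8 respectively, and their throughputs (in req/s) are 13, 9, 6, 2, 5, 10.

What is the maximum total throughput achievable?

34

node-A + node-F + node-H + node-B: power draw 12 + 4 + 8 + 8 = 32 ≤ 32, throughput 13 + 6 + 5 + 10 = 34.
node-A + node-D + node-B: power draw 12 + 10 + 8 = 30 ≤ 32, throughput 13 + 9 + 10 = 32.
Best is node-A, node-F, node-H, and node-B with total throughput 34.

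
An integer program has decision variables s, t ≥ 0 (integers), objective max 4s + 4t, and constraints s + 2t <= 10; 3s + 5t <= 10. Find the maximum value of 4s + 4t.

(s,t)=(3,0): 1·3+2·0=3≤10, 3·3+5·0=9≤10, objective 12.
(s,t)=(2,0): 1·2+2·0=2≤10, 3·2+5·0=6≤10, objective 8.
The best lattice point is (3,0), giving 12.

12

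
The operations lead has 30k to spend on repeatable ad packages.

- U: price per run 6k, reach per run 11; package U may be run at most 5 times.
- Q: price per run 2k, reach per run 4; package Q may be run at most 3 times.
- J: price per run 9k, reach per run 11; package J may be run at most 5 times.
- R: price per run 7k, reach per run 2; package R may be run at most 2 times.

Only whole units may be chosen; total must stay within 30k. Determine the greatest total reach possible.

Take 4×U and 3×Q: price 30 ≤ 30, reach 4·11 + 3·4 = 56.
Q has the best ratio (4/2) and is taken to its limit of 3; remaining capacity is filled optimally with the others.

56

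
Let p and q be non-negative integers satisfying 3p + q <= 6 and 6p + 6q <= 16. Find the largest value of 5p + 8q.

The continuous relaxation peaks at (0, 2.67) with value 21.33; rounding to a feasible lattice point costs some objective.
(p,q)=(0,2): 3·0+1·2=2≤6, 6·0+6·2=12≤16, objective 16.
(p,q)=(1,1): 3·1+1·1=4≤6, 6·1+6·1=12≤16, objective 13.
Maximum is 16 at (p,q)=(0,2).

16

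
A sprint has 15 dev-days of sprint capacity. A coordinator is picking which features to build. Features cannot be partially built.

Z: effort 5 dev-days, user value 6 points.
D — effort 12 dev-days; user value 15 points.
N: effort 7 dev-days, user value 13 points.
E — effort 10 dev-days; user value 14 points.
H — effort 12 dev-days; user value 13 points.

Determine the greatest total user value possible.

20

This is an integer program with binary decision variables.
Allowing fractional choices, the relaxed optimum would be about 24.2, but features are indivisible.
Z + E: effort 5 + 10 = 15 ≤ 15, user value 6 + 14 = 20.
Z + N: effort 5 + 7 = 12 ≤ 15, user value 6 + 13 = 19.
D: effort 12 ≤ 15, user value 15.
Best is Z and E with total user value 20.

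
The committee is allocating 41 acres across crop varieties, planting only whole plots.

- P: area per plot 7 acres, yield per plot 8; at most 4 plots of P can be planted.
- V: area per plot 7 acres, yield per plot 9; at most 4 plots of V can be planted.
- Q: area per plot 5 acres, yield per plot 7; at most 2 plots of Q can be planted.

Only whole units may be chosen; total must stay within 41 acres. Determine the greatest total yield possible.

51

This is a bounded integer knapsack.
Take 1×P, 4×V, and 1×Q: area 40 ≤ 41, yield 1·8 + 4·9 + 1·7 = 51.
No other integer combination yields more.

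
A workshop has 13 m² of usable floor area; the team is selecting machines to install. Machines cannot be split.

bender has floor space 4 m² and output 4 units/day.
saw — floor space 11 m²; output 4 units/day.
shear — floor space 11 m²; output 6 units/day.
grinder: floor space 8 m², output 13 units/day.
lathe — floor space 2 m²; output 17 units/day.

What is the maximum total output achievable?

This is an integer program with binary decision variables.
Allowing fractional choices, the relaxed optimum would be about 33.0, but machines are indivisible.
bender + lathe: floor space 4 + 2 = 6 ≤ 13, output 4 + 17 = 21.
shear + lathe: floor space 11 + 2 = 13 ≤ 13, output 6 + 17 = 23.
grinder + lathe: floor space 8 + 2 = 10 ≤ 13, output 13 + 17 = 30.
Best is grinder and lathe with total output 30.

30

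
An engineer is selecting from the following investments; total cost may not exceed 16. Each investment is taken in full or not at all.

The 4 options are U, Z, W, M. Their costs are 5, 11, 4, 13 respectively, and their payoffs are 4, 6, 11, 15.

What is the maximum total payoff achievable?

17

U + W: cost 5 + 4 = 9 ≤ 16, payoff 4 + 11 = 15.
Z + W: cost 11 + 4 = 15 ≤ 16, payoff 6 + 11 = 17.
Best is Z and W with total payoff 17.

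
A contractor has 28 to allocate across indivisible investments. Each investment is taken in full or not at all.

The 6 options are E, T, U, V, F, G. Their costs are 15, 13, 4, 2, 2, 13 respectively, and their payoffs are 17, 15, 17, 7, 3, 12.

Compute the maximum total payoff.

E + U + V: cost 15 + 4 + 2 = 21 ≤ 28, payoff 17 + 17 + 7 = 41.
T + U + V + F: cost 13 + 4 + 2 + 2 = 21 ≤ 28, payoff 15 + 17 + 7 + 3 = 42.
E + U + V + F: cost 15 + 4 + 2 + 2 = 23 ≤ 28, payoff 17 + 17 + 7 + 3 = 44.
Best is E, U, V, and F with total payoff 44.

44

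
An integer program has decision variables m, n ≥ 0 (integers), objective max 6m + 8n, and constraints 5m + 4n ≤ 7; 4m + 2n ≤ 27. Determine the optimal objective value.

(m,n)=(0,1) is feasible, giving 8.
(m,n)=(1,0) is feasible, giving 6.
(m,n)=(0,0) is feasible, giving 0.
Maximum is 8 at (m,n)=(0,1).

8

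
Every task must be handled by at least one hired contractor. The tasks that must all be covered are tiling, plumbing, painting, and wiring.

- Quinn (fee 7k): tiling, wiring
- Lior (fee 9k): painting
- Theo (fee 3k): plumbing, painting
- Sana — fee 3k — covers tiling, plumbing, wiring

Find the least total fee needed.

This is an integer covering problem.
Choose Theo and Sana: together they cover tiling, plumbing, painting, wiring — every task.
Total fee: 3 + 3 = 6.
No cover costs less than 6.

6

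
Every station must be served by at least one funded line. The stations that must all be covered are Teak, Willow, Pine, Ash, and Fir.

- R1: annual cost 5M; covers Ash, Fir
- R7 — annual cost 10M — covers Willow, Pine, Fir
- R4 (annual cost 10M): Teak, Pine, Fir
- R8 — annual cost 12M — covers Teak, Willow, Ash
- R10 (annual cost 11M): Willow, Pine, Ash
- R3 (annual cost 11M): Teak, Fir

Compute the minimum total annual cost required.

21

The greedy cost-per-new-station heuristic would pick R1, R7, and R4 for 25, but a cheaper cover exists.
Choose R4 and R10: together they cover Teak, Willow, Pine, Ash, Fir — every station.
Total annual cost: 10 + 11 = 21.
No cover costs less than 21.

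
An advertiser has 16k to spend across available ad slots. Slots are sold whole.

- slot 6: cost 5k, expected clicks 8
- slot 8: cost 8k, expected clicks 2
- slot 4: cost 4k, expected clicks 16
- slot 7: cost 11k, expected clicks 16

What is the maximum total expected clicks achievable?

Allowing fractional choices, the relaxed optimum would be about 34.2, but ad slots are indivisible.
slot 6 + slot 4: cost 5 + 4 = 9 ≤ 16, expected clicks 8 + 16 = 24.
slot 4 + slot 7: cost 4 + 11 = 15 ≤ 16, expected clicks 16 + 16 = 32.
slot 6 + slot 7: cost 5 + 11 = 16 ≤ 16, expected clicks 8 + 16 = 24.
Best is slot 4 and slot 7 with total expected clicks 32.

32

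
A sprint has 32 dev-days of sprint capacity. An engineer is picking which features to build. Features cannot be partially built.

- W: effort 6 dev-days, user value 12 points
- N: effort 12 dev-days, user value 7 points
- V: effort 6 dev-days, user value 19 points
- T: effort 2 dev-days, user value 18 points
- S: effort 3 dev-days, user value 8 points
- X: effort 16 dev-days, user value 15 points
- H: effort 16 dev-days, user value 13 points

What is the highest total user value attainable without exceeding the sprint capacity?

W + N + V + T + S: effort 6 + 12 + 6 + 2 + 3 = 29 ≤ 32, user value 12 + 7 + 19 + 18 + 8 = 64.
W + V + T + X: effort 6 + 6 + 2 + 16 = 30 ≤ 32, user value 12 + 19 + 18 + 15 = 64.
The maximum user value is 64; one optimal choice is W, N, V, T, and S.

64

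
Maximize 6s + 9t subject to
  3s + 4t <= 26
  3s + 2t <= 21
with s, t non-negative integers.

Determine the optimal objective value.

Relaxing integrality, the LP optimum is 58.50 at (s,t) = (0, 6.5), which is not an integer point.
(s,t)=(2,5): 3·2+4·5=26≤26, 3·2+2·5=16≤21, objective 57.
(s,t)=(3,4): 3·3+4·4=25≤26, 3·3+2·4=17≤21, objective 54.
No feasible integer point exceeds 57.

57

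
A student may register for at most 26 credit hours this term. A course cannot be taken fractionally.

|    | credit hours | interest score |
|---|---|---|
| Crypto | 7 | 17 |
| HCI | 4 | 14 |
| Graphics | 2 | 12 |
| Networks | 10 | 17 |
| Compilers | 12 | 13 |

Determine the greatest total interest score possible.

60

Allowing fractional choices, the relaxed optimum would be about 63.2, but courses are indivisible.
Crypto + HCI + Networks: credit hours 7 + 4 + 10 = 21 ≤ 26, interest score 17 + 14 + 17 = 48.
Crypto + HCI + Graphics + Networks: credit hours 7 + 4 + 2 + 10 = 23 ≤ 26, interest score 17 + 14 + 12 + 17 = 60.
Crypto + HCI + Graphics + Compilers: credit hours 7 + 4 + 2 + 12 = 25 ≤ 26, interest score 17 + 14 + 12 + 13 = 56.
Best is Crypto, HCI, Graphics, and Networks with total interest score 60.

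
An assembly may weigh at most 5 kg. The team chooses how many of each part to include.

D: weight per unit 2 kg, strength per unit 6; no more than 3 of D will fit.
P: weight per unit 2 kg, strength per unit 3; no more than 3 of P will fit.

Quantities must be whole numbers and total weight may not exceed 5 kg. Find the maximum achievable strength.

1×D and 1×P: weight 4 ≤ 5, strength 1·6 + 1·3 = 9.
2×D: weight 4 ≤ 5, strength 2·6 = 12.
Best is 12.

12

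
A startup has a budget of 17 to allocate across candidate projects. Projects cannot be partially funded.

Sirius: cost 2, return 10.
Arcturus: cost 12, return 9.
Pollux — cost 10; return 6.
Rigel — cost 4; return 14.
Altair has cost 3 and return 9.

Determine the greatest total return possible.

33

Treat it as a binary knapsack problem.
Allowing fractional choices, the relaxed optimum would be about 39.0, but projects are indivisible.
Sirius + Pollux + Rigel: cost 2 + 10 + 4 = 16 ≤ 17, return 10 + 6 + 14 = 30.
Sirius + Rigel + Altair: cost 2 + 4 + 3 = 9 ≤ 17, return 10 + 14 + 9 = 33.
Best is Sirius, Rigel, and Altair with total return 33.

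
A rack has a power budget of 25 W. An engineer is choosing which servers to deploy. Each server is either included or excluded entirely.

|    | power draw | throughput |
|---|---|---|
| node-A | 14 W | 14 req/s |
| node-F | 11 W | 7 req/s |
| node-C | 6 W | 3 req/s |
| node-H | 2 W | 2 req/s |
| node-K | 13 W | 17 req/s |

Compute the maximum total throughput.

24

Treat it as a binary knapsack problem.
node-F + node-K: power draw 11 + 13 = 24 ≤ 25, throughput 7 + 17 = 24.
node-A + node-F: power draw 14 + 11 = 25 ≤ 25, throughput 14 + 7 = 21.
node-C + node-H + node-K: power draw 6 + 2 + 13 = 21 ≤ 25, throughput 3 + 2 + 17 = 22.
Best is node-F and node-K with total throughput 24.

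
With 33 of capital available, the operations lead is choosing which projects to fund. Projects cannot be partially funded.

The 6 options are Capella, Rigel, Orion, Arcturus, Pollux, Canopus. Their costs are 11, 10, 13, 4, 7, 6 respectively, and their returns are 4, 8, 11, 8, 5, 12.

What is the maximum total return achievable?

39

Rigel + Arcturus + Pollux + Canopus: cost 10 + 4 + 7 + 6 = 27 ≤ 33, return 8 + 8 + 5 + 12 = 33.
Orion + Arcturus + Pollux + Canopus: cost 13 + 4 + 7 + 6 = 30 ≤ 33, return 11 + 8 + 5 + 12 = 36.
Rigel + Orion + Arcturus + Canopus: cost 10 + 13 + 4 + 6 = 33 ≤ 33, return 8 + 11 + 8 + 12 = 39.
Best is Rigel, Orion, Arcturus, and Canopus with total return 39.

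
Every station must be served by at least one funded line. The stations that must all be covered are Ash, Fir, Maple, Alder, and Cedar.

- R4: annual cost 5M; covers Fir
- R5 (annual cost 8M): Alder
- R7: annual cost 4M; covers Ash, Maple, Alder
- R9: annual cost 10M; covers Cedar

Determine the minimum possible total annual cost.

19

Choose R4, R7, and R9: together they cover Ash, Fir, Maple, Alder, Cedar — every station.
Total annual cost: 5 + 4 + 10 = 19.
No cover costs less than 19.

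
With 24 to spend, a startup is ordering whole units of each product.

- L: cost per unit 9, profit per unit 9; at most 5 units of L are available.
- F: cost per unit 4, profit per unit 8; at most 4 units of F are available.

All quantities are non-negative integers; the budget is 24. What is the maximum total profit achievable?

33

Take 1×L and 3×F: cost 21 ≤ 24, profit 1·9 + 3·8 = 33.
No other integer combination yields more.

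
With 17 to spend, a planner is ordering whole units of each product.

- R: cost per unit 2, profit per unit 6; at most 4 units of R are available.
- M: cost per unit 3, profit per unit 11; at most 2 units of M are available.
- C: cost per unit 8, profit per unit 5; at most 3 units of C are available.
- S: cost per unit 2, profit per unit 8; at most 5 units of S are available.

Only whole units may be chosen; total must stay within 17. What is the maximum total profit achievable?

Take 2×R, 1×M, and 5×S: cost 17 ≤ 17, profit 2·6 + 1·11 + 5·8 = 63.
S has the best ratio (8/2) and is taken to its limit of 5; remaining capacity is filled optimally with the others.

63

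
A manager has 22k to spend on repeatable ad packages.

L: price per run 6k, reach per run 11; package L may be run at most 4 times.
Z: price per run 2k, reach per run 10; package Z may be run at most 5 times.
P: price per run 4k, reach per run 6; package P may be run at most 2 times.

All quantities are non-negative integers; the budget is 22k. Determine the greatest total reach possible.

Take 2×L and 5×Z: price 22 ≤ 22, reach 2·11 + 5·10 = 72.
Z has the best ratio (10/2) and is taken to its limit of 5; remaining capacity is filled optimally with the others.

72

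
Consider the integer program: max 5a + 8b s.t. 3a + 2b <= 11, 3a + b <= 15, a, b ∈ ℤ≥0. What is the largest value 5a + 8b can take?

40

Relaxing integrality, the LP optimum is 44.00 at (a,b) = (0, 5.5), which is not an integer point.
(a,b)=(0,5) is feasible, giving 40.
(a,b)=(1,4) is feasible, giving 37.
(a,b)=(0,4) is feasible, giving 32.
The best lattice point is (0,5), giving 40.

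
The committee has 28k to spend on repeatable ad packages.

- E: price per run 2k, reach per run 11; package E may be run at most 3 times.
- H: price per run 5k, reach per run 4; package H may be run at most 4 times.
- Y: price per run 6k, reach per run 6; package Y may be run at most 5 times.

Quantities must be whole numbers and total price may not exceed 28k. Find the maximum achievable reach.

53

3×E, 2×H, and 2×Y: price 28 ≤ 28, reach 3·11 + 2·4 + 2·6 = 53.
3×E and 3×Y: price 24 ≤ 28, reach 3·11 + 3·6 = 51.
Best is 53.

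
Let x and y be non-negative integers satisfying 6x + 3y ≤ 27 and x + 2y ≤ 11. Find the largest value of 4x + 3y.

(x,y)=(3,3): 6·3+3·3=27≤27, 1·3+2·3=9≤11, objective 21.
(x,y)=(2,4): 6·2+3·4=24≤27, 1·2+2·4=10≤11, objective 20.
(x,y)=(1,5): 6·1+3·5=21≤27, 1·1+2·5=11≤11, objective 19.
The best lattice point is (3,3), giving 21.

21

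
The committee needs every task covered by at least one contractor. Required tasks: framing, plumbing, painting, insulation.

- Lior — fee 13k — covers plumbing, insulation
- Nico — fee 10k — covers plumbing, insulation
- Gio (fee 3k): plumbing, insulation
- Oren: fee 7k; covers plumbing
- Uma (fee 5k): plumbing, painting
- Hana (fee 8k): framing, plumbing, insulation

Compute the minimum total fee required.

13

This is an integer covering problem.
Choose Uma and Hana: together they cover framing, plumbing, painting, insulation — every task.
Total fee: 5 + 8 = 13.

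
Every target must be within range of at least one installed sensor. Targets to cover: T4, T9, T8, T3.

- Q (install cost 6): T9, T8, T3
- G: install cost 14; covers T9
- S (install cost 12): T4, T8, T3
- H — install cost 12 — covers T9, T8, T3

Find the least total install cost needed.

This is a weighted set-cover instance.
Choose Q and S: together they cover T4, T9, T8, T3 — every target.
Total install cost: 6 + 12 = 18.
No cover costs less than 18.

18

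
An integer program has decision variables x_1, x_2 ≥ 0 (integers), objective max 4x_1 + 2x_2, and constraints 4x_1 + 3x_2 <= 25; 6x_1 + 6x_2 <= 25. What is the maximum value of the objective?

Relaxing integrality, the LP optimum is 16.67 at (x_1,x_2) = (4.17, 0), which is not an integer point.
(x_1,x_2)=(4,0) is feasible, giving 16.
(x_1,x_2)=(3,1) is feasible, giving 14.
(x_1,x_2)=(3,0) is feasible, giving 12.
No feasible integer point exceeds 16.

16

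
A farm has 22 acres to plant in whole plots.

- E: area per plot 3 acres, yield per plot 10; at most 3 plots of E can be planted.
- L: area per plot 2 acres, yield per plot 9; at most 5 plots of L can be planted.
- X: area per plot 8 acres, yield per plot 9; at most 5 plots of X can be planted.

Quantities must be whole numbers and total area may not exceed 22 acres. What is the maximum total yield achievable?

L has the best ratio (9/2); taking only L gives at most 5×9 = 45 (stopped by the supply cap of 5).
Mixing does better — 3×E and 5×L: area 19 ≤ 22, yield 3·10 + 5·9 = 75.

75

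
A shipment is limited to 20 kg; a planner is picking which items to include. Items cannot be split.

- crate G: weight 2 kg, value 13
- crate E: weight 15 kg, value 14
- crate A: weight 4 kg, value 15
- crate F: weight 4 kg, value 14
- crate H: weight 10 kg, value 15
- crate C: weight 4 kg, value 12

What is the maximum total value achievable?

This is a 0-1 knapsack instance.
Allowing fractional choices, the relaxed optimum would be about 63.0, but items are indivisible.
crate G + crate A + crate F + crate H: weight 2 + 4 + 4 + 10 = 20 ≤ 20, value 13 + 15 + 14 + 15 = 57.
crate G + crate A + crate H + crate C: weight 2 + 4 + 10 + 4 = 20 ≤ 20, value 13 + 15 + 15 + 12 = 55.
crate G + crate A + crate F + crate C: weight 2 + 4 + 4 + 4 = 14 ≤ 20, value 13 + 15 + 14 + 12 = 54.
Best is crate G, crate A, crate F, and crate H with total value 57.

57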